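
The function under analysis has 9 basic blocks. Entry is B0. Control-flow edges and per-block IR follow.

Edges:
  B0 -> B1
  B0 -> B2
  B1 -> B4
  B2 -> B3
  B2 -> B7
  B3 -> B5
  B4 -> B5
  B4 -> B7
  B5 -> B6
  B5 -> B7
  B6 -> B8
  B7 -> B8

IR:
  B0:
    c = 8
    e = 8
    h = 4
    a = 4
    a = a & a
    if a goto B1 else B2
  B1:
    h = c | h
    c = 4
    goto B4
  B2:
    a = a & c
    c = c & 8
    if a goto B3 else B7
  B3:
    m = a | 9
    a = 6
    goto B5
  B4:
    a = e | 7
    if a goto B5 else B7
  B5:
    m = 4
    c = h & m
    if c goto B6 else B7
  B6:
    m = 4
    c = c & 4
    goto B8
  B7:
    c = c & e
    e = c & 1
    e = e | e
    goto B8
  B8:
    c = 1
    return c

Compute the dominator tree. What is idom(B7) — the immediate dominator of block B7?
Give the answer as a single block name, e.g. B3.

idom tree: B1←B0 B2←B0 B3←B2 B4←B1 B5←B0 B6←B5 B7←B0 B8←B0
Dom∩ at merges:
  B5: preds {B3,B4}: {B0,B2,B3} ∩ {B0,B1,B4} = {B0}; idom=B0
  B7: preds {B2,B4,B5}: {B0,B2} ∩ {B0,B1,B4} ∩ {B0,B5} = {B0}; idom=B0
  B8: preds {B6,B7}: {B0,B5,B6} ∩ {B0,B7} = {B0}; idom=B0

idom(B7) = B0

Answer: B0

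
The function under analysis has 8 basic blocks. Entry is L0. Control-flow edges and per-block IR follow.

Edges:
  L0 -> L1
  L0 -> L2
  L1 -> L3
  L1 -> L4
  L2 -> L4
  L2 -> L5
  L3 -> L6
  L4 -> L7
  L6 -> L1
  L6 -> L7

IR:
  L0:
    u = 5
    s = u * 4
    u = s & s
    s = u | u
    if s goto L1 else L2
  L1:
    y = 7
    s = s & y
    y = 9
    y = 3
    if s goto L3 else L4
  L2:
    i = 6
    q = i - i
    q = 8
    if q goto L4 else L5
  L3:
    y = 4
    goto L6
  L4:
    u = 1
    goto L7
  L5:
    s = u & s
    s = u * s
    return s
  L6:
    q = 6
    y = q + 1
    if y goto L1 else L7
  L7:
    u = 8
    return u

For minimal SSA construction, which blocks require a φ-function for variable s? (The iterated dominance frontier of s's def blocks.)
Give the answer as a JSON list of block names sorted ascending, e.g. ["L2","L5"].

Answer: ["L1", "L4", "L7"]

Derivation:
idom tree: L1←L0 L2←L0 L3←L1 L4←L0 L5←L2 L6←L3 L7←L0
Join-block Dom:
  L1: preds {L0,L6}: {L0} ∩ {L0,L1,L3,L6} = {L0}; idom=L0
  L4: preds {L1,L2}: {L0,L1} ∩ {L0,L2} = {L0}; idom=L0
  L7: preds {L4,L6}: {L0,L4} ∩ {L0,L1,L3,L6} = {L0}; idom=L0

DF walk-up:
  L1←L0: walk · to L0
  L1←L6: walk L6→L3→L1 to L0
  L4←L1: walk L1 to L0
  L4←L2: walk L2 to L0
  L7←L4: walk L4 to L0
  L7←L6: walk L6→L3→L1 to L0
  L0: DF=∅
  L1: DF={L1,L4,L7}
  L2: DF={L4}
  L3: DF={L1,L7}
  L4: DF={L7}
  L5: DF=∅
  L6: DF={L1,L7}
  L7: DF=∅

φ for s: defs {L0,L1,L5}
  DF⁺ = {L1,L4,L7}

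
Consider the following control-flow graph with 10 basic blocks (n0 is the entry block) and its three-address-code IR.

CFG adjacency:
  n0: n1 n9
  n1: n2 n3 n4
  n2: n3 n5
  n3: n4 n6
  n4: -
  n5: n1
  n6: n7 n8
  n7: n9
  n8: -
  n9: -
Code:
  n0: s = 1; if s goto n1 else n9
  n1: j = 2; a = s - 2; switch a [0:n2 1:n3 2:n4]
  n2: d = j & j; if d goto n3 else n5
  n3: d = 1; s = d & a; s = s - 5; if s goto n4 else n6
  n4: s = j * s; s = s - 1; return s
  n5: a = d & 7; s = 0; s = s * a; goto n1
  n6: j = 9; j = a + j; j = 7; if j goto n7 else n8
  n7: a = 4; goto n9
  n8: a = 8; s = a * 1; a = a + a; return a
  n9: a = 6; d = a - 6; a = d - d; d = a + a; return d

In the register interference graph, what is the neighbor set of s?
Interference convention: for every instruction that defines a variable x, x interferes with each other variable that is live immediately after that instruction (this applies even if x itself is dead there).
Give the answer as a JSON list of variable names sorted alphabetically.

def/use:
  n0 def {s} use ∅
  n1 def {a,j} use {s}
  n2 def {d} use {j}
  n3 def {d,s} use {a}
  n4 def {s} use {j,s}
  n5 def {a,s} use {d}
  n6 def {j} use {a}
  n7 def {a} use ∅
  n8 def {a,s} use ∅
  n9 def {a,d} use ∅

Backward fixpoint:
  n0: in=∅ out={s}
  n1: in={s} out={a,j,s}
  n2: in={a,j} out={a,d,j}
  n3: in={a,j} out={a,j,s}
  n4: in={j,s} out=∅
  n5: in={d} out={s}
  n6: in={a} out=∅
  n7: in=∅ out=∅
  n8: in=∅ out=∅
  n9: in=∅ out=∅

Interfere edges:
  a↔{d,j,s}
  d↔{a,j}
  j↔{a,d,s}
  s↔{a,j}

N(s) = ["a", "j"]

Answer: ["a", "j"]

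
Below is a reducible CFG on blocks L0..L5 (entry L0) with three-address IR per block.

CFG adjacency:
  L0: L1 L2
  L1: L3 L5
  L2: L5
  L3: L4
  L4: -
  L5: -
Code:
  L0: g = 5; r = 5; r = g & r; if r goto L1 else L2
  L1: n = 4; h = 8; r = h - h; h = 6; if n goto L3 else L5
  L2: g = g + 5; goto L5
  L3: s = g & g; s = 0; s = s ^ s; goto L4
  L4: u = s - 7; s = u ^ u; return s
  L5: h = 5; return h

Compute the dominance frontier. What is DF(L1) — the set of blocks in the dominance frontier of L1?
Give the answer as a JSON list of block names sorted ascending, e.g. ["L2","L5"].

Answer: ["L5"]

Analysis:
idom tree: L1←L0 L2←L0 L3←L1 L4←L3 L5←L0
Join-block Dom:
  L5: preds {L1,L2}: {L0,L1} ∩ {L0,L2} = {L0}; idom=L0

Frontier:
  join L5 pred L1: L1 stop@L0
  join L5 pred L2: L2 stop@L0
  L0: DF=∅
  L1: DF={L5}
  L2: DF={L5}
  L3: DF=∅
  L4: DF=∅
  L5: DF=∅

DF(L1) = ["L5"]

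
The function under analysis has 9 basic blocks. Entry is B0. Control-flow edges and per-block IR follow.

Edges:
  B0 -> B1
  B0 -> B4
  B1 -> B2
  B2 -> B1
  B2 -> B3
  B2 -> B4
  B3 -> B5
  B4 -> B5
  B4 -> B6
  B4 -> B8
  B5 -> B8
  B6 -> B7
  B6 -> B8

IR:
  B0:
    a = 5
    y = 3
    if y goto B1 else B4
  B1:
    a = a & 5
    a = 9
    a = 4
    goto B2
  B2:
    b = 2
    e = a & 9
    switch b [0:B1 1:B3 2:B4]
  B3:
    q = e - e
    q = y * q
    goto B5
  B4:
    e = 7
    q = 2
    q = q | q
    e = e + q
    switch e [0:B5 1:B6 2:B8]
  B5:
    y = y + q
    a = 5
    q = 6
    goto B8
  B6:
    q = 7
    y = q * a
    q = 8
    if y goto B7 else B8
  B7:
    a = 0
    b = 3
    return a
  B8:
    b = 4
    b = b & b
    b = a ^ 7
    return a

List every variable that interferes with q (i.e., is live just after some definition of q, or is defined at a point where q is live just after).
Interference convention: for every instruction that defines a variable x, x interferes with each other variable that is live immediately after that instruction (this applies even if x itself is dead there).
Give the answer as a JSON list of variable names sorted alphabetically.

Block summaries:
  B0 def {a,y} use ∅
  B1 def {a} use {a}
  B2 def {b,e} use {a}
  B3 def {q} use {e,y}
  B4 def {e,q} use ∅
  B5 def {a,q,y} use {q,y}
  B6 def {q,y} use {a}
  B7 def {a,b} use ∅
  B8 def {b} use {a}

Liveness:
  B0 li=∅ lo={a,y}
  B1 li={a,y} lo={a,y}
  B2 li={a,y} lo={a,e,y}
  B3 li={e,y} lo={q,y}
  B4 li={a,y} lo={a,q,y}
  B5 li={q,y} lo={a}
  B6 li={a} lo={a}
  B7 li=∅ lo=∅
  B8 li={a} lo=∅

Interference:
  a: {b,e,q,y}
  b: {a,e,y}
  e: {a,b,q,y}
  q: {a,e,y}
  y: {a,b,e,q}

N(q) = ["a", "e", "y"]

Answer: ["a", "e", "y"]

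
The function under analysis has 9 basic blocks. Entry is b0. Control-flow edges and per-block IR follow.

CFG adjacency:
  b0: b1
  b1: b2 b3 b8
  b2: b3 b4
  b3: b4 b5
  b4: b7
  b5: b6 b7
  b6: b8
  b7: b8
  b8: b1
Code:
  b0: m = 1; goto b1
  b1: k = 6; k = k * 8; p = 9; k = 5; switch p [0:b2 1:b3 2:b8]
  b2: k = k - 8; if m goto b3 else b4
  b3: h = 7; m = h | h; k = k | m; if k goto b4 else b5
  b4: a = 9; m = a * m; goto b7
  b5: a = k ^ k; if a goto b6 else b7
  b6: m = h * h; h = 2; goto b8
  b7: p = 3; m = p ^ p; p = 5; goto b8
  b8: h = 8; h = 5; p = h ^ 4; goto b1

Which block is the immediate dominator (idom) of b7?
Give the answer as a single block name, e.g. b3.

idom tree: b1←b0 b2←b1 b3←b1 b4←b1 b5←b3 b6←b5 b7←b1 b8←b1
Join-block Dom:
  b1: preds {b0,b8}: {b0} ∩ {b0,b1,b8} = {b0}; idom=b0
  b3: preds {b1,b2}: {b0,b1} ∩ {b0,b1,b2} = {b0,b1}; idom=b1
  b4: preds {b2,b3}: {b0,b1,b2} ∩ {b0,b1,b3} = {b0,b1}; idom=b1
  b7: preds {b4,b5}: {b0,b1,b4} ∩ {b0,b1,b3,b5} = {b0,b1}; idom=b1
  b8: preds {b1,b6,b7}: {b0,b1} ∩ {b0,b1,b3,b5,b6} ∩ {b0,b1,b7} = {b0,b1}; idom=b1

idom(b7) = b1

Answer: b1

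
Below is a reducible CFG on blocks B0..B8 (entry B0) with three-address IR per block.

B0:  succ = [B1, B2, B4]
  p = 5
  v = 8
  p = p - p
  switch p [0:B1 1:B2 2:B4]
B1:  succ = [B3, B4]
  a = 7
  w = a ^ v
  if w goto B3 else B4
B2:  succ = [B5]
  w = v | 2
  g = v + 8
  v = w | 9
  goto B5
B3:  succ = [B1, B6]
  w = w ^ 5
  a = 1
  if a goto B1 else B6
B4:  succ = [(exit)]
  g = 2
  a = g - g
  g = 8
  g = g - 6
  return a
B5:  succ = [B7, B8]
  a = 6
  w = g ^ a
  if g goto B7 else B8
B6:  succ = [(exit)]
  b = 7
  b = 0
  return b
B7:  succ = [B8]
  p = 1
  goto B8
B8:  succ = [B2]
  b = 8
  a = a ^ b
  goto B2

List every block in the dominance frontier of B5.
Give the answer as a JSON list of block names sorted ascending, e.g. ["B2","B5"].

Answer: ["B2"]

Derivation:
idom tree: B1←B0 B2←B0 B3←B1 B4←B0 B5←B2 B6←B3 B7←B5 B8←B5
Dom∩ at merges:
  B1: preds {B0,B3}: {B0} ∩ {B0,B1,B3} = {B0}; idom=B0
  B2: preds {B0,B8}: {B0} ∩ {B0,B2,B5,B8} = {B0}; idom=B0
  B4: preds {B0,B1}: {B0} ∩ {B0,B1} = {B0}; idom=B0
  B8: preds {B5,B7}: {B0,B2,B5} ∩ {B0,B2,B5,B7} = {B0,B2,B5}; idom=B5

DF derivation:
  join B1 pred B0: · stop@B0
  join B1 pred B3: B3→B1 stop@B0
  join B2 pred B0: · stop@B0
  join B2 pred B8: B8→B5→B2 stop@B0
  join B4 pred B0: · stop@B0
  join B4 pred B1: B1 stop@B0
  join B8 pred B5: · stop@B5
  join B8 pred B7: B7 stop@B5
  B0: DF=∅
  B1: DF={B1,B4}
  B2: DF={B2}
  B3: DF={B1}
  B4: DF=∅
  B5: DF={B2}
  B6: DF=∅
  B7: DF={B8}
  B8: DF={B2}

DF(B5) = ["B2"]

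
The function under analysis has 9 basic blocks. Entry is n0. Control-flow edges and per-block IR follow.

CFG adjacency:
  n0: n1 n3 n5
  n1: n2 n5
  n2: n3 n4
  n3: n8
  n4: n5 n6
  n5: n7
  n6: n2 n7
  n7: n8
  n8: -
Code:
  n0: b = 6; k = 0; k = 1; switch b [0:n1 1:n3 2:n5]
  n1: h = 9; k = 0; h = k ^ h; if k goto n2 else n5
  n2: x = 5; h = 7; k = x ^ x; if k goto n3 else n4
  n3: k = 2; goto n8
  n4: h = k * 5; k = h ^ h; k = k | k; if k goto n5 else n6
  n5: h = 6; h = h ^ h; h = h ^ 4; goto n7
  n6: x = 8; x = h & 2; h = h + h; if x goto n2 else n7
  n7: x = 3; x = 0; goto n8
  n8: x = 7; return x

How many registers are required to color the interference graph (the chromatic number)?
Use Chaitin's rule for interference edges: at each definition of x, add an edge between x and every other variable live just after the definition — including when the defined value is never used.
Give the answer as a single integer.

Answer: 2

Derivation:
Per-block:
  n0 def {b,k} use ∅
  n1 def {h,k} use ∅
  n2 def {h,k,x} use ∅
  n3 def {k} use ∅
  n4 def {h,k} use {k}
  n5 def {h} use ∅
  n6 def {h,x} use {h}
  n7 def {x} use ∅
  n8 def {x} use ∅

Liveness:
  live n0: ∅→∅
  live n1: ∅→∅
  live n2: ∅→{k}
  live n3: ∅→∅
  live n4: {k}→{h}
  live n5: ∅→∅
  live n6: {h}→∅
  live n7: ∅→∅
  live n8: ∅→∅

Conflict graph:
  b: {k}
  h: {k,x}
  k: {b,h}
  x: {h}

Colouring:
  clique {b,k} ⇒ need ≥ 2
  assign b→c0 h→c0 k→c1 x→c1 — no edge inside a register ⇒ χ ≤ 2
  χ = 2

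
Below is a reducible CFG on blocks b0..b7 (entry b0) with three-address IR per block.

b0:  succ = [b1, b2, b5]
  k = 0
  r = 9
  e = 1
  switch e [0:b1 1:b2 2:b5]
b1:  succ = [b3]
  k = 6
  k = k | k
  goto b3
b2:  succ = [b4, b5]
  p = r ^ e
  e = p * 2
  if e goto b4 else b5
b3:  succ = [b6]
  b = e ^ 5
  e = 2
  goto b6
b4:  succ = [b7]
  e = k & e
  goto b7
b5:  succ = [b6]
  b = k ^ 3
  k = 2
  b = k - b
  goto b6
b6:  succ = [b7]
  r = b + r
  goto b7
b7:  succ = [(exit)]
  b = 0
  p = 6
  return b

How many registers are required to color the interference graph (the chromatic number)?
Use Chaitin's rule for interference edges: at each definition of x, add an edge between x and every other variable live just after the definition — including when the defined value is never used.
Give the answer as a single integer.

Answer: 4

Analysis:
Block summaries:
  b0: {e,k,r} / ∅
  b1: {k} / ∅
  b2: {e,p} / {e,r}
  b3: {b,e} / {e}
  b4: {e} / {e,k}
  b5: {b,k} / {k}
  b6: {r} / {b,r}
  b7: {b,p} / ∅

Live sets:
  b0: in=∅ out={e,k,r}
  b1: in={e,r} out={e,r}
  b2: in={e,k,r} out={e,k,r}
  b3: in={e,r} out={b,r}
  b4: in={e,k} out=∅
  b5: in={k,r} out={b,r}
  b6: in={b,r} out=∅
  b7: in=∅ out=∅

Conflict graph:
  b — {e,k,p,r}
  e — {b,k,r}
  k — {b,e,p,r}
  p — {b,k,r}
  r — {b,e,k,p}

Registers:
  {b,e,k,r} pairwise interfere (4-clique) ⇒ χ ≥ 4
  4-colouring: r0={b}  r1={k}  r2={r}  r3={e,p}
  χ = 4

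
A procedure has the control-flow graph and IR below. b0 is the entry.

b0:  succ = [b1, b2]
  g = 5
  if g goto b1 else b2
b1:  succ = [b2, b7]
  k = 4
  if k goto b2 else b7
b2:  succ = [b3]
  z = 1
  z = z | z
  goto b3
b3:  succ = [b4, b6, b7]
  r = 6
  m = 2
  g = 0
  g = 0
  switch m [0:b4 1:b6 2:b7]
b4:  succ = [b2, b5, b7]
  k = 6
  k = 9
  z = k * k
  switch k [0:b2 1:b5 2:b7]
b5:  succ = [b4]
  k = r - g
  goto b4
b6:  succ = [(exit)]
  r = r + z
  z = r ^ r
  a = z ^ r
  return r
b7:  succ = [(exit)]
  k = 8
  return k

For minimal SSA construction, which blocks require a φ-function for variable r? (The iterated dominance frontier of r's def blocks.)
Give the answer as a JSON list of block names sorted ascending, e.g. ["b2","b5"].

Answer: ["b2", "b7"]

Working:
idom tree: b1←b0 b2←b0 b3←b2 b4←b3 b5←b4 b6←b3 b7←b0
Dom∩ at merges:
  b2: preds {b0,b1,b4}: {b0} ∩ {b0,b1} ∩ {b0,b2,b3,b4} = {b0}; idom=b0
  b4: preds {b3,b5}: {b0,b2,b3} ∩ {b0,b2,b3,b4,b5} = {b0,b2,b3}; idom=b3
  b7: preds {b1,b3,b4}: {b0,b1} ∩ {b0,b2,b3} ∩ {b0,b2,b3,b4} = {b0}; idom=b0

DF derivation:
  join b2 pred b0: · stop@b0
  join b2 pred b1: b1 stop@b0
  join b2 pred b4: b4→b3→b2 stop@b0
  join b4 pred b3: · stop@b3
  join b4 pred b5: b5→b4 stop@b3
  join b7 pred b1: b1 stop@b0
  join b7 pred b3: b3→b2 stop@b0
  join b7 pred b4: b4→b3→b2 stop@b0
  b0: DF=∅
  b1: DF={b2,b7}
  b2: DF={b2,b7}
  b3: DF={b2,b7}
  b4: DF={b2,b4,b7}
  b5: DF={b4}
  b6: DF=∅
  b7: DF=∅

φ for r: defs {b3,b6}
  DF⁺ = {b2,b7}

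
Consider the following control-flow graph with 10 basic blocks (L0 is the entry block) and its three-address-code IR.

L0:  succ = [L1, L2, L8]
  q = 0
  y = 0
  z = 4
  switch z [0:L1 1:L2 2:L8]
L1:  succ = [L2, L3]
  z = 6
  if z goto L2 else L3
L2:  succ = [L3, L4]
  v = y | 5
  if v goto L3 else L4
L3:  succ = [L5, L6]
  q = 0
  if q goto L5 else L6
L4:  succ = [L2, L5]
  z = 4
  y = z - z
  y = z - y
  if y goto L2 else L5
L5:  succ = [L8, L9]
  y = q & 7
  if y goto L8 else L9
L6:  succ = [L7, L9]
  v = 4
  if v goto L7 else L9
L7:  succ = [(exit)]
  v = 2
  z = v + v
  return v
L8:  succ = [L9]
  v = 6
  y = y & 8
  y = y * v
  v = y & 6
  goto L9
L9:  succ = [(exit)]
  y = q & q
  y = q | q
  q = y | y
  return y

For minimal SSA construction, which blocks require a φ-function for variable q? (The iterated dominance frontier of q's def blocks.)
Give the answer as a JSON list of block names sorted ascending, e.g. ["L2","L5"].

Answer: ["L5", "L8", "L9"]

Analysis:
idom tree: L1←L0 L2←L0 L3←L0 L4←L2 L5←L0 L6←L3 L7←L6 L8←L0 L9←L0
Join-block Dom:
  L2: preds {L0,L1,L4}: {L0} ∩ {L0,L1} ∩ {L0,L2,L4} = {L0}; idom=L0
  L3: preds {L1,L2}: {L0,L1} ∩ {L0,L2} = {L0}; idom=L0
  L5: preds {L3,L4}: {L0,L3} ∩ {L0,L2,L4} = {L0}; idom=L0
  L8: preds {L0,L5}: {L0} ∩ {L0,L5} = {L0}; idom=L0
  L9: preds {L5,L6,L8}: {L0,L5} ∩ {L0,L3,L6} ∩ {L0,L8} = {L0}; idom=L0

DF derivation:
  join L2 pred L0: · stop@L0
  join L2 pred L1: L1 stop@L0
  join L2 pred L4: L4→L2 stop@L0
  join L3 pred L1: L1 stop@L0
  join L3 pred L2: L2 stop@L0
  join L5 pred L3: L3 stop@L0
  join L5 pred L4: L4→L2 stop@L0
  join L8 pred L0: · stop@L0
  join L8 pred L5: L5 stop@L0
  join L9 pred L5: L5 stop@L0
  join L9 pred L6: L6→L3 stop@L0
  join L9 pred L8: L8 stop@L0
  L0 → ∅
  L1 → {L2,L3}
  L2 → {L2,L3,L5}
  L3 → {L5,L9}
  L4 → {L2,L5}
  L5 → {L8,L9}
  L6 → {L9}
  L7 → ∅
  L8 → {L9}
  L9 → ∅

φ for q: defs {L0,L3,L9}
  DF⁺ = {L5,L8,L9}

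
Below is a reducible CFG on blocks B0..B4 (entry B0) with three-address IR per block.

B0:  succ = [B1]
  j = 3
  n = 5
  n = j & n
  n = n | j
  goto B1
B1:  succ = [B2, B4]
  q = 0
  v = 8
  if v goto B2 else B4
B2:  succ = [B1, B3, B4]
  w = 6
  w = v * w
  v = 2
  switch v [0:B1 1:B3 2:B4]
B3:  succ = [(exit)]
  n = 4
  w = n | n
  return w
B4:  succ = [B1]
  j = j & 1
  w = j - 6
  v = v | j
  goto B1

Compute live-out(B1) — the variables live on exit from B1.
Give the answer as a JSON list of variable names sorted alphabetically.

Per-block:
  B0: {j,n} / ∅
  B1: {q,v} / ∅
  B2: {v,w} / {v}
  B3: {n,w} / ∅
  B4: {j,v,w} / {j,v}

Backward fixpoint:
  live B0: ∅→{j}
  live B1: {j}→{j,v}
  live B2: {j,v}→{j,v}
  live B3: ∅→∅
  live B4: {j,v}→{j}

live-out(B1) = ["j", "v"]

Answer: ["j", "v"]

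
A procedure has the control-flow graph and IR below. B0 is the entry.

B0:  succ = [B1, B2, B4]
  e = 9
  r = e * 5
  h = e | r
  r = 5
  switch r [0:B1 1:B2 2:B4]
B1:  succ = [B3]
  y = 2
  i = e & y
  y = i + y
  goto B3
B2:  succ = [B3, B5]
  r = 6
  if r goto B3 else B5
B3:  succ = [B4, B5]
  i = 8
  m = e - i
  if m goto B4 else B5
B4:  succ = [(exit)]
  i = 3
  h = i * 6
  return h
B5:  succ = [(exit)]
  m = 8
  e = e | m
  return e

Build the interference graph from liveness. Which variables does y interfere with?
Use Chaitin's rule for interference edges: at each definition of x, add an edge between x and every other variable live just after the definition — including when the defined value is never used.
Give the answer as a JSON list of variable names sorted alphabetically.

Answer: ["e", "i"]

Analysis:
Block summaries:
  B0 def {e,h,r} use ∅
  B1 def {i,y} use {e}
  B2 def {r} use ∅
  B3 def {i,m} use {e}
  B4 def {h,i} use ∅
  B5 def {e,m} use {e}

Liveness:
  B0 li=∅ lo={e}
  B1 li={e} lo={e}
  B2 li={e} lo={e}
  B3 li={e} lo={e}
  B4 li=∅ lo=∅
  B5 li={e} lo=∅

Conflict graph:
  e — {h,i,m,r,y}
  h — {e}
  i — {e,y}
  m — {e}
  r — {e}
  y — {e,i}

N(y) = ["e", "i"]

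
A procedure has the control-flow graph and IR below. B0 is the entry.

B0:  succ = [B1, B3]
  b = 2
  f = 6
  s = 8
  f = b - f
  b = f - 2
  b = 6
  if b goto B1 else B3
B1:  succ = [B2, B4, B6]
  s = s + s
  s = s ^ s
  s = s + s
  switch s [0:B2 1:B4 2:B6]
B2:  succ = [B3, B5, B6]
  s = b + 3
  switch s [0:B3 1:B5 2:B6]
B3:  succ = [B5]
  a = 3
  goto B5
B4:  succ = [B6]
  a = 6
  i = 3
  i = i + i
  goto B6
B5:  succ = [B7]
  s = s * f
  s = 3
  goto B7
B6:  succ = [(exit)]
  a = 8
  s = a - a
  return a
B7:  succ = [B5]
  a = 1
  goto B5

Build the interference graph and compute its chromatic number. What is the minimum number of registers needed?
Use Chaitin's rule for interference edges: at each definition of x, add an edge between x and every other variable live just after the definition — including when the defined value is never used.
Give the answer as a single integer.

Answer: 3

Working:
def/use:
  B0: def={b,f,s} ue=∅
  B1: def={s} ue={s}
  B2: def={s} ue={b}
  B3: def={a} ue=∅
  B4: def={a,i} ue=∅
  B5: def={s} ue={f,s}
  B6: def={a,s} ue=∅
  B7: def={a} ue=∅

Live sets:
  live B0: ∅→{b,f,s}
  live B1: {b,f,s}→{b,f}
  live B2: {b,f}→{f,s}
  live B3: {f,s}→{f,s}
  live B4: ∅→∅
  live B5: {f,s}→{f,s}
  live B6: ∅→∅
  live B7: {f,s}→{f,s}

Conflict graph:
  a: {f,s}
  b: {f,s}
  f: {a,b,s}
  i: ∅
  s: {a,b,f}

Chromatic number:
  lower bound: {a,f,s} mutually conflict ⇒ χ ≥ 3
  3-colouring: c0={f,i}  c1={s}  c2={a,b}
  χ = 3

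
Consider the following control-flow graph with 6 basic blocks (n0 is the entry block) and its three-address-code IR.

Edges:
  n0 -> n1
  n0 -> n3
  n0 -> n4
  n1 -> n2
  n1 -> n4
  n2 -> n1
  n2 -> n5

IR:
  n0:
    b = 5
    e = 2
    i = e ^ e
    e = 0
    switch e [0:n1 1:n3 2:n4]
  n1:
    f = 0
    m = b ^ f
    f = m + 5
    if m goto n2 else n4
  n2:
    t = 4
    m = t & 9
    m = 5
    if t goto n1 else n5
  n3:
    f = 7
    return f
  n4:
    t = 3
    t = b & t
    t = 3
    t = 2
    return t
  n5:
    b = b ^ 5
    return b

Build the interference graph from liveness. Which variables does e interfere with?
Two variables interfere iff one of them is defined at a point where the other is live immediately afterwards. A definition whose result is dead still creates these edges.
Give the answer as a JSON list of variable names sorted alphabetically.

def/use:
  n0: {b,e,i} / ∅
  n1: {f,m} / {b}
  n2: {m,t} / ∅
  n3: {f} / ∅
  n4: {t} / {b}
  n5: {b} / {b}

Backward fixpoint:
  live n0: ∅→{b}
  live n1: {b}→{b}
  live n2: {b}→{b}
  live n3: ∅→∅
  live n4: {b}→∅
  live n5: {b}→∅

Conflict graph:
  b: {e,f,i,m,t}
  e: {b}
  f: {b,m}
  i: {b}
  m: {b,f,t}
  t: {b,m}

N(e) = ["b"]

Answer: ["b"]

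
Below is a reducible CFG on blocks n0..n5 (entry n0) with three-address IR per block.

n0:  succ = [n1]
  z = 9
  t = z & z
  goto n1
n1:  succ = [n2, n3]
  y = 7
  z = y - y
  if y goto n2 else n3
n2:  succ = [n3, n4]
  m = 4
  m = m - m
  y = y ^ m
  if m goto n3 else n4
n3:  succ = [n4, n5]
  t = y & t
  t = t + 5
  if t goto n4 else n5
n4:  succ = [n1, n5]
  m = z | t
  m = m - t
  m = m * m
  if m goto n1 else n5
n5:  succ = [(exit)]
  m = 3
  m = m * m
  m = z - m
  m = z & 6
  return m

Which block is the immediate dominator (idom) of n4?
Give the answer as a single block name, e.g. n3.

idom tree: n1←n0 n2←n1 n3←n1 n4←n1 n5←n1
Dom at joins:
  n1: preds {n0,n4}: {n0} ∩ {n0,n1,n4} = {n0}; idom=n0
  n3: preds {n1,n2}: {n0,n1} ∩ {n0,n1,n2} = {n0,n1}; idom=n1
  n4: preds {n2,n3}: {n0,n1,n2} ∩ {n0,n1,n3} = {n0,n1}; idom=n1
  n5: preds {n3,n4}: {n0,n1,n3} ∩ {n0,n1,n4} = {n0,n1}; idom=n1

idom(n4) = n1

Answer: n1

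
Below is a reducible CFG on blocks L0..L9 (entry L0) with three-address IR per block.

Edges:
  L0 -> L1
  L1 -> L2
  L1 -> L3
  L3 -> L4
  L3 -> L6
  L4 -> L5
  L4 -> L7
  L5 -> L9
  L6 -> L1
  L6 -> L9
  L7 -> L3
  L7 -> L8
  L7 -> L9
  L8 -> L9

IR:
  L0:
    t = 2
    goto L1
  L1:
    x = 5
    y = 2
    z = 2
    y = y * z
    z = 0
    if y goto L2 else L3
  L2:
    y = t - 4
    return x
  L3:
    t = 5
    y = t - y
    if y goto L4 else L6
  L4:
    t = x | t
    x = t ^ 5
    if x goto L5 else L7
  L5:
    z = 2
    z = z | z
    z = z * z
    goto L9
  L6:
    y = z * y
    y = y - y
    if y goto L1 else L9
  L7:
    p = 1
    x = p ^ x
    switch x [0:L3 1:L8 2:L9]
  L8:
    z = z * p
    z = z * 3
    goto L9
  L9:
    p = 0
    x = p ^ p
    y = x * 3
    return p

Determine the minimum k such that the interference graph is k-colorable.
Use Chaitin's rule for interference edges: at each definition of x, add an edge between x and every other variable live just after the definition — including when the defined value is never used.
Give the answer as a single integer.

def/use:
  L0 def {t} use ∅
  L1 def {x,y,z} use ∅
  L2 def {y} use {t,x}
  L3 def {t,y} use {y}
  L4 def {t,x} use {t,x}
  L5 def {z} use ∅
  L6 def {y} use {y,z}
  L7 def {p,x} use {x}
  L8 def {z} use {p,z}
  L9 def {p,x,y} use ∅

Live sets:
  L0 li=∅ lo={t}
  L1 li={t} lo={t,x,y,z}
  L2 li={t,x} lo=∅
  L3 li={x,y,z} lo={t,x,y,z}
  L4 li={t,x,y,z} lo={x,y,z}
  L5 li=∅ lo=∅
  L6 li={t,y,z} lo={t}
  L7 li={x,y,z} lo={p,x,y,z}
  L8 li={p,z} lo=∅
  L9 li=∅ lo=∅

Interfere edges:
  p — {x,y,z}
  t — {x,y,z}
  x — {p,t,y,z}
  y — {p,t,x,z}
  z — {p,t,x,y}

Registers:
  clique {p,x,y,z} ⇒ need ≥ 4
  assign p→c3 t→c3 x→c0 y→c1 z→c2 — no edge inside a register ⇒ χ ≤ 4
  χ = 4

Answer: 4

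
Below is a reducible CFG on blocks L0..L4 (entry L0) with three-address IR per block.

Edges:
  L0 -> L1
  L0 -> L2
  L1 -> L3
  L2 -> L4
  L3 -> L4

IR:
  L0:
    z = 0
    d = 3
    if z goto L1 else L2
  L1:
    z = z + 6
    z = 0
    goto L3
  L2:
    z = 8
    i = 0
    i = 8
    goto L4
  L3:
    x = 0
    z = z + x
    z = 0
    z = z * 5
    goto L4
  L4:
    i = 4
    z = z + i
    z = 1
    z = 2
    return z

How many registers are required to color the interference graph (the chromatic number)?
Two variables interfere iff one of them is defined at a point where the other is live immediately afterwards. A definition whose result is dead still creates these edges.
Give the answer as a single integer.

Per-block:
  L0: def={d,z} ue=∅
  L1: def={z} ue={z}
  L2: def={i,z} ue=∅
  L3: def={x,z} ue={z}
  L4: def={i,z} ue={z}

Live sets:
  L0 li=∅ lo={z}
  L1 li={z} lo={z}
  L2 li=∅ lo={z}
  L3 li={z} lo={z}
  L4 li={z} lo=∅

Interfere edges:
  d: {z}
  i: {z}
  x: {z}
  z: {d,i,x}

Registers:
  {d,z} pairwise interfere (2-clique) ⇒ χ ≥ 2
  assign d→c1 i→c1 x→c1 z→c0 — no edge inside a register ⇒ χ ≤ 2
  χ = 2

Answer: 2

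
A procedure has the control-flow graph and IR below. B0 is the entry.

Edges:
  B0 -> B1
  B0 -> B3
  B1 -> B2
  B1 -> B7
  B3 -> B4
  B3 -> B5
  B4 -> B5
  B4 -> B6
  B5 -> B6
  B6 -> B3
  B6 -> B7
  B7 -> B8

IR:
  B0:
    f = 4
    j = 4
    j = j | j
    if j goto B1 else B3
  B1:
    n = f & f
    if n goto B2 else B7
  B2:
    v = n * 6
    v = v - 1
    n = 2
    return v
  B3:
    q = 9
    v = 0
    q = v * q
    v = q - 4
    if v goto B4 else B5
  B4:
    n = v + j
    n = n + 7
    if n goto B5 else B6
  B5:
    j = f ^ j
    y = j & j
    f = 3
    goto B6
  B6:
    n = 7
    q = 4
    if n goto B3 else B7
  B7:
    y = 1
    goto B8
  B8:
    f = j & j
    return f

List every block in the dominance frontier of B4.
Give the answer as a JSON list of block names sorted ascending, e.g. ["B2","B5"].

Answer: ["B5", "B6"]

Working:
idom tree: B1←B0 B2←B1 B3←B0 B4←B3 B5←B3 B6←B3 B7←B0 B8←B7
Join-block Dom:
  B3: preds {B0,B6}: {B0} ∩ {B0,B3,B6} = {B0}; idom=B0
  B5: preds {B3,B4}: {B0,B3} ∩ {B0,B3,B4} = {B0,B3}; idom=B3
  B6: preds {B4,B5}: {B0,B3,B4} ∩ {B0,B3,B5} = {B0,B3}; idom=B3
  B7: preds {B1,B6}: {B0,B1} ∩ {B0,B3,B6} = {B0}; idom=B0

Frontier:
  join B3 pred B0: · stop@B0
  join B3 pred B6: B6→B3 stop@B0
  join B5 pred B3: · stop@B3
  join B5 pred B4: B4 stop@B3
  join B6 pred B4: B4 stop@B3
  join B6 pred B5: B5 stop@B3
  join B7 pred B1: B1 stop@B0
  join B7 pred B6: B6→B3 stop@B0
  B0 → ∅
  B1 → {B7}
  B2 → ∅
  B3 → {B3,B7}
  B4 → {B5,B6}
  B5 → {B6}
  B6 → {B3,B7}
  B7 → ∅
  B8 → ∅

DF(B4) = ["B5", "B6"]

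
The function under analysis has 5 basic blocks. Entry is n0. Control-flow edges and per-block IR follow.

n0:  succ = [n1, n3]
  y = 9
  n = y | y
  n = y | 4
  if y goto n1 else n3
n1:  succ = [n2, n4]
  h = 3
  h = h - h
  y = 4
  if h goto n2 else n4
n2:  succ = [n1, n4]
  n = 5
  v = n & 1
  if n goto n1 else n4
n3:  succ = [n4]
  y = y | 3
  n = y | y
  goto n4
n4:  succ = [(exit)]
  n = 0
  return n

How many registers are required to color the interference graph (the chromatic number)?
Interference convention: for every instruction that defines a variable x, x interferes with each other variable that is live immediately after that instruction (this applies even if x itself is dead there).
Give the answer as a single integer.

def/use:
  n0: def={n,y} ue=∅
  n1: def={h,y} ue=∅
  n2: def={n,v} ue=∅
  n3: def={n,y} ue={y}
  n4: def={n} ue=∅

Liveness:
  n0: in=∅ out={y}
  n1: in=∅ out=∅
  n2: in=∅ out=∅
  n3: in={y} out=∅
  n4: in=∅ out=∅

Conflict graph:
  h — {y}
  n — {v,y}
  v — {n}
  y — {h,n}

Chromatic number:
  {h,y} pairwise interfere (2-clique) ⇒ χ ≥ 2
  2-colouring: c0={h,n}  c1={v,y}
  χ = 2

Answer: 2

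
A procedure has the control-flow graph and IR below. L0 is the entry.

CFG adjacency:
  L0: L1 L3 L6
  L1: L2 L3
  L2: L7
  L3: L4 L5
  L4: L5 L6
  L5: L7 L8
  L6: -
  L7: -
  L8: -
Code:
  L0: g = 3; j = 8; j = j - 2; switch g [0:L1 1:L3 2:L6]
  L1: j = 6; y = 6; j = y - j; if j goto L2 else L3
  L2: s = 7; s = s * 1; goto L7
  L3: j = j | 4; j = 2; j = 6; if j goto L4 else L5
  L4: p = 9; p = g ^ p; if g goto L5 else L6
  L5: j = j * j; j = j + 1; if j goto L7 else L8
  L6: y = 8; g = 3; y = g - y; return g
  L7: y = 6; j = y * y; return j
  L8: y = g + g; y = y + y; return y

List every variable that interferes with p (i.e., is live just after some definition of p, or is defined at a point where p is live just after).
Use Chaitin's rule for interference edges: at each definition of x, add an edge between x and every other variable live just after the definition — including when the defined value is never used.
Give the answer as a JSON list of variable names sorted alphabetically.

def/use:
  L0: def={g,j} ue=∅
  L1: def={j,y} ue=∅
  L2: def={s} ue=∅
  L3: def={j} ue={j}
  L4: def={p} ue={g}
  L5: def={j} ue={j}
  L6: def={g,y} ue=∅
  L7: def={j,y} ue=∅
  L8: def={y} ue={g}

Backward fixpoint:
  live L0: ∅→{g,j}
  live L1: {g}→{g,j}
  live L2: ∅→∅
  live L3: {g,j}→{g,j}
  live L4: {g,j}→{g,j}
  live L5: {g,j}→{g}
  live L6: ∅→∅
  live L7: ∅→∅
  live L8: {g}→∅

Interference:
  g↔{j,p,y}
  j↔{g,p,y}
  p↔{g,j}
  s↔∅
  y↔{g,j}

N(p) = ["g", "j"]

Answer: ["g", "j"]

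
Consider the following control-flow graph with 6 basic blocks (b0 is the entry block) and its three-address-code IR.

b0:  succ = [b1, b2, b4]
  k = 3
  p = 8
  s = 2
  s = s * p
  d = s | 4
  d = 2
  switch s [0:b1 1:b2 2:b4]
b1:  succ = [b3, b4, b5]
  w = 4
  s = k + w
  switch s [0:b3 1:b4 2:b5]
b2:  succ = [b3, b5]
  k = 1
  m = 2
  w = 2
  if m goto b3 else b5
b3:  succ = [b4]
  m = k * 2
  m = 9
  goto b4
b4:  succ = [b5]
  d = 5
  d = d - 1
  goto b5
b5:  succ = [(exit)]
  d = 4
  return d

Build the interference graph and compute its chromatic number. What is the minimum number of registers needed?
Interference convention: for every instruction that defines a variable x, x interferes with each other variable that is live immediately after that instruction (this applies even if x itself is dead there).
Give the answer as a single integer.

Per-block:
  b0 def {d,k,p,s} use ∅
  b1 def {s,w} use {k}
  b2 def {k,m,w} use ∅
  b3 def {m} use {k}
  b4 def {d} use ∅
  b5 def {d} use ∅

Backward fixpoint:
  live b0: ∅→{k}
  live b1: {k}→{k}
  live b2: ∅→{k}
  live b3: {k}→∅
  live b4: ∅→∅
  live b5: ∅→∅

Conflict graph:
  d — {k,s}
  k — {d,m,p,s,w}
  m — {k,w}
  p — {k,s}
  s — {d,k,p}
  w — {k,m}

Chromatic number:
  lower bound: {d,k,s} mutually conflict ⇒ χ ≥ 3
  assign d→R2 k→R0 m→R1 p→R2 s→R1 w→R2 — no edge inside a register ⇒ χ ≤ 3
  χ = 3

Answer: 3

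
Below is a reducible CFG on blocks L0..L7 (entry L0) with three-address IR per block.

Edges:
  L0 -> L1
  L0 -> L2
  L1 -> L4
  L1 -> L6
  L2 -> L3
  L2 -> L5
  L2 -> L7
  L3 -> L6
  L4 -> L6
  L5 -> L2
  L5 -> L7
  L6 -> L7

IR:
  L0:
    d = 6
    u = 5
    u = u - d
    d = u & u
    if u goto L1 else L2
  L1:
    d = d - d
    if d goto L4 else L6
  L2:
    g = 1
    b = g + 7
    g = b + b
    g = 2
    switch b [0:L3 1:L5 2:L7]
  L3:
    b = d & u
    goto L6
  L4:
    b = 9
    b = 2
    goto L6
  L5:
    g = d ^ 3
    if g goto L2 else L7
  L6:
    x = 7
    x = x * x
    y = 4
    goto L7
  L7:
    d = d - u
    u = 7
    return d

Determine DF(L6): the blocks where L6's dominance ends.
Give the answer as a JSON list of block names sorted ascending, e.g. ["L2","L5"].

Answer: ["L7"]

Derivation:
idom tree: L1←L0 L2←L0 L3←L2 L4←L1 L5←L2 L6←L0 L7←L0
Dom at joins:
  L2: preds {L0,L5}: {L0} ∩ {L0,L2,L5} = {L0}; idom=L0
  L6: preds {L1,L3,L4}: {L0,L1} ∩ {L0,L2,L3} ∩ {L0,L1,L4} = {L0}; idom=L0
  L7: preds {L2,L5,L6}: {L0,L2} ∩ {L0,L2,L5} ∩ {L0,L6} = {L0}; idom=L0

DF derivation:
  join L2 pred L0: · stop@L0
  join L2 pred L5: L5→L2 stop@L0
  join L6 pred L1: L1 stop@L0
  join L6 pred L3: L3→L2 stop@L0
  join L6 pred L4: L4→L1 stop@L0
  join L7 pred L2: L2 stop@L0
  join L7 pred L5: L5→L2 stop@L0
  join L7 pred L6: L6 stop@L0
  L0 → ∅
  L1 → {L6}
  L2 → {L2,L6,L7}
  L3 → {L6}
  L4 → {L6}
  L5 → {L2,L7}
  L6 → {L7}
  L7 → ∅

DF(L6) = ["L7"]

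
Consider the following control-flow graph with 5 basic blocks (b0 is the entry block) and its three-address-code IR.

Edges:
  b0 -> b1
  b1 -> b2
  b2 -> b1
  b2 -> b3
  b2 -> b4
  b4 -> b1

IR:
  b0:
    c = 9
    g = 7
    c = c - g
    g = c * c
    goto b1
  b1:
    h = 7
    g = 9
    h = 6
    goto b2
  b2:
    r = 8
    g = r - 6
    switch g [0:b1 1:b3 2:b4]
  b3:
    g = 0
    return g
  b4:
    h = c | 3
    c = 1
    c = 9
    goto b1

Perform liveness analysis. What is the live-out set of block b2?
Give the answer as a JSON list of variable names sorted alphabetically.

def/use:
  b0 def {c,g} use ∅
  b1 def {g,h} use ∅
  b2 def {g,r} use ∅
  b3 def {g} use ∅
  b4 def {c,h} use {c}

Live sets:
  b0 li=∅ lo={c}
  b1 li={c} lo={c}
  b2 li={c} lo={c}
  b3 li=∅ lo=∅
  b4 li={c} lo={c}

live-out(b2) = ["c"]

Answer: ["c"]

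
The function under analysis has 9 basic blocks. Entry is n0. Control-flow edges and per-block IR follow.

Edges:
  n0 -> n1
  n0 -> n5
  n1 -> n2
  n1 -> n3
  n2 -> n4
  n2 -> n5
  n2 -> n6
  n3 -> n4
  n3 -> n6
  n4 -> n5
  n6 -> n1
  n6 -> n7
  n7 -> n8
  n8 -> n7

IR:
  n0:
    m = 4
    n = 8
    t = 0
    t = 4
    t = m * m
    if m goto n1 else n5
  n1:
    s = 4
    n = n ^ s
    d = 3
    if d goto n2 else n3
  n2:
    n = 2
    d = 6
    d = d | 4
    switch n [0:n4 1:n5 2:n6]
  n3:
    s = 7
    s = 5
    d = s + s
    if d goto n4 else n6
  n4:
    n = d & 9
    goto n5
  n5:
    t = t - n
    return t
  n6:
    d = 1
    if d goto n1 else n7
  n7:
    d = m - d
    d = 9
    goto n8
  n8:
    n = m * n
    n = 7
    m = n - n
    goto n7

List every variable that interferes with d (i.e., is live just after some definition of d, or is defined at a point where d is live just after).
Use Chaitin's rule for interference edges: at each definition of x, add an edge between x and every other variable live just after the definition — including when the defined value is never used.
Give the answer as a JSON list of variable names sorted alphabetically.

Answer: ["m", "n", "t"]

Derivation:
def/use:
  n0: {m,n,t} / ∅
  n1: {d,n,s} / {n}
  n2: {d,n} / ∅
  n3: {d,s} / ∅
  n4: {n} / {d}
  n5: {t} / {n,t}
  n6: {d} / ∅
  n7: {d} / {d,m}
  n8: {m,n} / {m,n}

Live sets:
  n0: in=∅ out={m,n,t}
  n1: in={m,n,t} out={m,n,t}
  n2: in={m,t} out={d,m,n,t}
  n3: in={m,n,t} out={d,m,n,t}
  n4: in={d,t} out={n,t}
  n5: in={n,t} out=∅
  n6: in={m,n,t} out={d,m,n,t}
  n7: in={d,m,n} out={d,m,n}
  n8: in={d,m,n} out={d,m,n}

Interference:
  d: {m,n,t}
  m: {d,n,s,t}
  n: {d,m,s,t}
  s: {m,n,t}
  t: {d,m,n,s}

N(d) = ["m", "n", "t"]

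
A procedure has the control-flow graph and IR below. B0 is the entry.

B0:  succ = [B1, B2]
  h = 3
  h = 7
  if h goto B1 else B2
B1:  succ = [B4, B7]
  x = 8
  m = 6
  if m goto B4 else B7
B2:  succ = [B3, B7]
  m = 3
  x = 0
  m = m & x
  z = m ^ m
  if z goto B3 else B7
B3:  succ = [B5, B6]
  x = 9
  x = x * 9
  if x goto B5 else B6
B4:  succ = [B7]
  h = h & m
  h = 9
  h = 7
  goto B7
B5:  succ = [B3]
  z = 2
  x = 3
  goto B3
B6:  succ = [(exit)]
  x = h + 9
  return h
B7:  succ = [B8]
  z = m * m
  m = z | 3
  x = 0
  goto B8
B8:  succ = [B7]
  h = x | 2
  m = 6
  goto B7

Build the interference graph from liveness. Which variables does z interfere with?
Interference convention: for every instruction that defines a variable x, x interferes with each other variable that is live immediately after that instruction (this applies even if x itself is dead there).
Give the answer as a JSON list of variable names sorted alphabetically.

Answer: ["h", "m"]

Analysis:
Per-block:
  B0: {h} / ∅
  B1: {m,x} / ∅
  B2: {m,x,z} / ∅
  B3: {x} / ∅
  B4: {h} / {h,m}
  B5: {x,z} / ∅
  B6: {x} / {h}
  B7: {m,x,z} / {m}
  B8: {h,m} / {x}

Liveness:
  B0 li=∅ lo={h}
  B1 li={h} lo={h,m}
  B2 li={h} lo={h,m}
  B3 li={h} lo={h}
  B4 li={h,m} lo={m}
  B5 li={h} lo={h}
  B6 li={h} lo=∅
  B7 li={m} lo={x}
  B8 li={x} lo={m}

Conflict graph:
  h↔{m,x,z}
  m↔{h,x,z}
  x↔{h,m}
  z↔{h,m}

N(z) = ["h", "m"]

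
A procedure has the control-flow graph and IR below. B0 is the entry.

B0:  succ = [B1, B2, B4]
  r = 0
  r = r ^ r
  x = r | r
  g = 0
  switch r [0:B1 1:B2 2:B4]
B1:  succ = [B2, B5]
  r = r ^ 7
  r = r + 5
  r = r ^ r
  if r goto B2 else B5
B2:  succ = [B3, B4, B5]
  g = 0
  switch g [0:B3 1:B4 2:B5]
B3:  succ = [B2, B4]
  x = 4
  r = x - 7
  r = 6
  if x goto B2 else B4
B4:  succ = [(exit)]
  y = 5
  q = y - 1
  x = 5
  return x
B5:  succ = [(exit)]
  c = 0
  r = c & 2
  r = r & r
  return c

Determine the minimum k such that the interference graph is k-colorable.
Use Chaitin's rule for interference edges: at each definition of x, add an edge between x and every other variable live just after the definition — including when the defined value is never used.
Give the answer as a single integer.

Answer: 2

Analysis:
def/use:
  B0: {g,r,x} / ∅
  B1: {r} / {r}
  B2: {g} / ∅
  B3: {r,x} / ∅
  B4: {q,x,y} / ∅
  B5: {c,r} / ∅

Live sets:
  B0: in=∅ out={r}
  B1: in={r} out=∅
  B2: in=∅ out=∅
  B3: in=∅ out=∅
  B4: in=∅ out=∅
  B5: in=∅ out=∅

Conflict graph:
  c: {r}
  g: {r}
  q: ∅
  r: {c,g,x}
  x: {r}
  y: ∅

Chromatic number:
  lower bound: {c,r} mutually conflict ⇒ χ ≥ 2
  2-colouring: r0={q,r,y}  r1={c,g,x}
  χ = 2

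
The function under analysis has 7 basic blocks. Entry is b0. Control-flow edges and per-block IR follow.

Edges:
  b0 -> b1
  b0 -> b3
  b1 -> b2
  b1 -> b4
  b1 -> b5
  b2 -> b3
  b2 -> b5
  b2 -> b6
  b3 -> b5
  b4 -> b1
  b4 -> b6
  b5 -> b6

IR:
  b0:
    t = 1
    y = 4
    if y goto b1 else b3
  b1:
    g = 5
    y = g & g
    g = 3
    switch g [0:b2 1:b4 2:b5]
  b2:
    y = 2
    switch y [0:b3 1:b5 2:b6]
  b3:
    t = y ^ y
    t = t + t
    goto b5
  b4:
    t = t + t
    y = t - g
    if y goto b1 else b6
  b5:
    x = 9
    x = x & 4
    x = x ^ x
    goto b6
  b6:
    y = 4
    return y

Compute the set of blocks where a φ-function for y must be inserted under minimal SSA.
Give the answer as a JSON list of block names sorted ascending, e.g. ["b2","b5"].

idom tree: b1←b0 b2←b1 b3←b0 b4←b1 b5←b0 b6←b0
Dom at joins:
  b1: preds {b0,b4}: {b0} ∩ {b0,b1,b4} = {b0}; idom=b0
  b3: preds {b0,b2}: {b0} ∩ {b0,b1,b2} = {b0}; idom=b0
  b5: preds {b1,b2,b3}: {b0,b1} ∩ {b0,b1,b2} ∩ {b0,b3} = {b0}; idom=b0
  b6: preds {b2,b4,b5}: {b0,b1,b2} ∩ {b0,b1,b4} ∩ {b0,b5} = {b0}; idom=b0

DF walk-up:
  join b1 pred b0: · stop@b0
  join b1 pred b4: b4→b1 stop@b0
  join b3 pred b0: · stop@b0
  join b3 pred b2: b2→b1 stop@b0
  join b5 pred b1: b1 stop@b0
  join b5 pred b2: b2→b1 stop@b0
  join b5 pred b3: b3 stop@b0
  join b6 pred b2: b2→b1 stop@b0
  join b6 pred b4: b4→b1 stop@b0
  join b6 pred b5: b5 stop@b0
  b0: DF=∅
  b1: DF={b1,b3,b5,b6}
  b2: DF={b3,b5,b6}
  b3: DF={b5}
  b4: DF={b1,b6}
  b5: DF={b6}
  b6: DF=∅

φ for y: defs {b0,b1,b2,b4,b6}
  DF⁺ = {b1,b3,b5,b6}

Answer: ["b1", "b3", "b5", "b6"]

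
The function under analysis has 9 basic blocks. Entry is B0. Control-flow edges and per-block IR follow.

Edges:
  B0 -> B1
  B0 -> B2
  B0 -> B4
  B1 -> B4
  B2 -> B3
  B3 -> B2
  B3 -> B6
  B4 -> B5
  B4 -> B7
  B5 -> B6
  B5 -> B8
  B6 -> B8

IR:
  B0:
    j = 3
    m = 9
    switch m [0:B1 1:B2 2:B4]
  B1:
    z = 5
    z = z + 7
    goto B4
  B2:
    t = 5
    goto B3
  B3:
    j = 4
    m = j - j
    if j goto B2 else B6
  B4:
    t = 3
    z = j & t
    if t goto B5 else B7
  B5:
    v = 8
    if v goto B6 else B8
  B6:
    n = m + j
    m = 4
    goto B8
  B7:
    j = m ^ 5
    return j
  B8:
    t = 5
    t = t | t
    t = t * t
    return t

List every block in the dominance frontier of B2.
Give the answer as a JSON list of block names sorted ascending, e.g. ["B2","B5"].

idom tree: B1←B0 B2←B0 B3←B2 B4←B0 B5←B4 B6←B0 B7←B4 B8←B0
Join-block Dom:
  B2: preds {B0,B3}: {B0} ∩ {B0,B2,B3} = {B0}; idom=B0
  B4: preds {B0,B1}: {B0} ∩ {B0,B1} = {B0}; idom=B0
  B6: preds {B3,B5}: {B0,B2,B3} ∩ {B0,B4,B5} = {B0}; idom=B0
  B8: preds {B5,B6}: {B0,B4,B5} ∩ {B0,B6} = {B0}; idom=B0

DF walk-up:
  B2←B0: walk · to B0
  B2←B3: walk B3→B2 to B0
  B4←B0: walk · to B0
  B4←B1: walk B1 to B0
  B6←B3: walk B3→B2 to B0
  B6←B5: walk B5→B4 to B0
  B8←B5: walk B5→B4 to B0
  B8←B6: walk B6 to B0
  DF(B0)=∅
  DF(B1)={B4}
  DF(B2)={B2,B6}
  DF(B3)={B2,B6}
  DF(B4)={B6,B8}
  DF(B5)={B6,B8}
  DF(B6)={B8}
  DF(B7)=∅
  DF(B8)=∅

DF(B2) = ["B2", "B6"]

Answer: ["B2", "B6"]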